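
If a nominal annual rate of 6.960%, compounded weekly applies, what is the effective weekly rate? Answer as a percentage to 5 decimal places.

With a nominal annual rate compounded weekly, the periodic rate is the nominal rate divided by 52.
i = 0.06960 / 52 = 0.0013385 = 0.13385%.

0.13385%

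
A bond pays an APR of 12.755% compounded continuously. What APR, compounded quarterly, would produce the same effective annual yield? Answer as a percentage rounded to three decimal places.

12.961%

EAR under continuous compounding: e^0.12755 − 1 = 0.136042.
Solve (1 + r/4)^4 = 1.136042: r/4 = 1.136042^(1/4) − 1 = 0.032401, so r = 0.129605 = 12.961%.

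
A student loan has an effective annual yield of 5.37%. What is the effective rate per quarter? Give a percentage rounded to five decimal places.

The per-quarter rate i satisfies (1 + i)^4 = 1 + 0.0537.
i = 1.0537^(1/4) − 1 = 0.0131628 = 1.31628%.

1.31628%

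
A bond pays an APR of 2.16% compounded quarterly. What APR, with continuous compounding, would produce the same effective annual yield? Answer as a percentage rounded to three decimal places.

2.154%

EAR = (1 + 0.0216/4)^4 − 1 = 0.021776.
Equivalent continuous rate: r = ln(1 + 0.021776) = 0.021542 = 2.154%.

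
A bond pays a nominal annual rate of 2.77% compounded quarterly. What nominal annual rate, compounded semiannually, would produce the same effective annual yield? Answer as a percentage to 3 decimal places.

EAR = (1 + 0.0277/4)^4 − 1 = 0.027989.
Solve (1 + r/2)^2 = 1.027989: r/2 = 1.027989^(1/2) − 1 = 0.013898, so r = 0.027796 = 2.780%.

2.780%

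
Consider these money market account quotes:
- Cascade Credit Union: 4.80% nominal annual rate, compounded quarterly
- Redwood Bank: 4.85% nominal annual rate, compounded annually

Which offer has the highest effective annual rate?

Cascade Credit Union

Cascade Credit Union: (1 + 0.0480/4)^4 − 1 = 4.887%
Redwood Bank: compounded annually, EAR = 4.850%
The highest effective annual rate is Cascade Credit Union at 4.887%.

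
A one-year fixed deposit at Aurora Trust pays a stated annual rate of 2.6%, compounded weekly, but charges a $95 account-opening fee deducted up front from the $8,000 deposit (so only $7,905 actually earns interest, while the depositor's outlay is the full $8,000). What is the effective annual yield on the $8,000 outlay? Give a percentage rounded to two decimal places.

1.41%

Value after one year: 7,905 × (1 + 0.026/52)^52 = 7,905 × 1.026334 = $8,113.17.
Effective yield on the $8,000 outlay: 8,113.17 / 8,000 − 1 = 0.014147 = 1.41%.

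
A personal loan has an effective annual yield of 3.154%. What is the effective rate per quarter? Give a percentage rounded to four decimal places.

The per-quarter rate i satisfies (1 + i)^4 = 1 + 0.03154.
i = 1.03154^(1/4) − 1 = 0.0077934 = 0.7793%.

0.7793%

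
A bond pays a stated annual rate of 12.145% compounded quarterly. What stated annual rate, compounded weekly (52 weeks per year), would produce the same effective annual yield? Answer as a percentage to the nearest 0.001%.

11.978%

EAR = (1 + 0.12145/4)^4 − 1 = 0.127094.
Solve (1 + r/52)^52 = 1.127094: r/52 = 1.127094^(1/52) − 1 = 0.002303, so r = 0.119780 = 11.978%.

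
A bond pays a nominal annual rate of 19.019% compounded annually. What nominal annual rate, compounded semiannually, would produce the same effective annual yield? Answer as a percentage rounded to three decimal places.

Compounded annually, EAR = nominal = 0.190190.
Solve (1 + r/2)^2 = 1.190190: r/2 = 1.190190^(1/2) − 1 = 0.090958, so r = 0.181917 = 18.192%.

18.192%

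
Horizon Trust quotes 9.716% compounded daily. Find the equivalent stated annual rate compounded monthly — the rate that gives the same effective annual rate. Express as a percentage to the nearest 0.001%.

9.754%

EAR = (1 + 0.09716/365)^365 − 1 = 0.102022.
Solve (1 + r/12)^12 = 1.102022: r/12 = 1.102022^(1/12) − 1 = 0.008128, so r = 0.097541 = 9.754%.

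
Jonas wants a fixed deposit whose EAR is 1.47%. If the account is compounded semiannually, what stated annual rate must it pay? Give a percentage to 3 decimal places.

1.465%

(1 + r/2)^2 − 1 = 0.0147, so 1 + r/2 = 1.0147^(1/2).
r/2 = 0.007323, so r = 0.014646 = 1.465%.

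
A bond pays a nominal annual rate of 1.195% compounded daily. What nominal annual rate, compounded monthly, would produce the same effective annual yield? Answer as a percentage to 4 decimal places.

EAR = (1 + 0.01195/365)^365 − 1 = 0.012021.
Solve (1 + r/12)^12 = 1.012021: r/12 = 1.012021^(1/12) − 1 = 0.000996, so r = 0.011956 = 1.1956%.

1.1956%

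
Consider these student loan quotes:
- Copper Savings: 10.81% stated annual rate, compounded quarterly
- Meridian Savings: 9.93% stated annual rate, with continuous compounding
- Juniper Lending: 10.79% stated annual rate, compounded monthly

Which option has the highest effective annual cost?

Copper Savings: (1 + 0.1081/4)^4 − 1 = 11.256%
Meridian Savings: e^0.0993 − 1 = 10.440%
Juniper Lending: (1 + 0.1079/12)^12 − 1 = 11.340%
The highest effective annual rate is Juniper Lending at 11.340%.

Juniper Lending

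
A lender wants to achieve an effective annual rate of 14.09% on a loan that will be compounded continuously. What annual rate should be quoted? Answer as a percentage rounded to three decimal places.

13.182%

Continuous: nominal r satisfies e^r − 1 = 0.1409.
r = ln(1 + 0.1409) = ln(1.1409) = 0.131817 = 13.182%.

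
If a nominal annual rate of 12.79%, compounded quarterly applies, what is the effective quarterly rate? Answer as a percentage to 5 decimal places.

With a nominal annual rate compounded quarterly, the periodic rate is the nominal rate divided by 4.
i = 0.1279 / 4 = 0.0319750 = 3.19750%.

3.19750%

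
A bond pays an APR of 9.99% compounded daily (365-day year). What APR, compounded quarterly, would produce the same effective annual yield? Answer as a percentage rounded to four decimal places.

EAR = (1 + 0.0999/365)^365 − 1 = 0.105045.
Solve (1 + r/4)^4 = 1.105045: r/4 = 1.105045^(1/4) − 1 = 0.025286, so r = 0.101144 = 10.1144%.

10.1144%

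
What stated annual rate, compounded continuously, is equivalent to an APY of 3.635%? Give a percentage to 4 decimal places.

3.5705%

Continuous: nominal r satisfies e^r − 1 = 0.03635.
r = ln(1 + 0.03635) = ln(1.03635) = 0.035705 = 3.5705%.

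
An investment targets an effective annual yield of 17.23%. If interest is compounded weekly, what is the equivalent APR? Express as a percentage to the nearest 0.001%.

15.921%

(1 + r/52)^52 − 1 = 0.1723, so 1 + r/52 = 1.1723^(1/52).
r/52 = 0.003062, so r = 0.159211 = 15.921%.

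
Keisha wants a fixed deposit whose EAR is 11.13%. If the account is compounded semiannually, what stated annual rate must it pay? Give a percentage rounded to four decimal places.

(1 + r/2)^2 − 1 = 0.1113, so 1 + r/2 = 1.1113^(1/2).
r/2 = 0.054182, so r = 0.108364 = 10.8364%.

10.8364%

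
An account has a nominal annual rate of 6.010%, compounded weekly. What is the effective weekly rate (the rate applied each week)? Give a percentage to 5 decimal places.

With a nominal annual rate compounded weekly, the periodic rate is the nominal rate divided by 52.
i = 0.06010 / 52 = 0.0011558 = 0.11558%.

0.11558%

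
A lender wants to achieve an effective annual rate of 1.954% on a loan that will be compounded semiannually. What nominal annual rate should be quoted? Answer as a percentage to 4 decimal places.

(1 + r/2)^2 − 1 = 0.01954, so 1 + r/2 = 1.01954^(1/2).
r/2 = 0.009723, so r = 0.019445 = 1.9445%.

1.9445%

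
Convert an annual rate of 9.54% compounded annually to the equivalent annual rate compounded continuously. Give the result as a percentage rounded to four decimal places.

Compounded annually, EAR = nominal = 0.095400.
Equivalent continuous rate: r = ln(1 + 0.095400) = 0.091120 = 9.1120%.

9.1120%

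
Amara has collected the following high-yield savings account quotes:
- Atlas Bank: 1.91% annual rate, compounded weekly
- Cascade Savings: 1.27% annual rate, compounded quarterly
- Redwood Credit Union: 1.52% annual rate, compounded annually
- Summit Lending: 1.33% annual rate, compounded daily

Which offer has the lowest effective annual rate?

Atlas Bank: (1 + 0.0191/52)^52 − 1 = 1.928%
Cascade Savings: (1 + 0.0127/4)^4 − 1 = 1.276%
Redwood Credit Union: compounded annually, EAR = 1.520%
Summit Lending: (1 + 0.0133/365)^365 − 1 = 1.339%
The lowest effective annual rate is Cascade Savings at 1.276%.

Cascade Savings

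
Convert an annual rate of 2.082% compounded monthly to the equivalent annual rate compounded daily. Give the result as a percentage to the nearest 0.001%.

2.080%

EAR = (1 + 0.02082/12)^12 − 1 = 0.021020.
Solve (1 + r/365)^365 = 1.021020: r/365 = 1.021020^(1/365) − 1 = 0.000057, so r = 0.020803 = 2.080%.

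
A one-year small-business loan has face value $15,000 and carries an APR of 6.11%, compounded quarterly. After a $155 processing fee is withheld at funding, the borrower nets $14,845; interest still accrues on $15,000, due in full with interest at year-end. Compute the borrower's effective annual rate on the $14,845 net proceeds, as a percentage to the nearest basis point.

7.36%

Amount owed after one year: 15,000 × (1 + 0.0611/4)^4 = 15,000 × 1.062514 = $15,937.71.
Effective rate on net proceeds: 15,937.71 / 14,845 − 1 = 0.073608 = 7.36%.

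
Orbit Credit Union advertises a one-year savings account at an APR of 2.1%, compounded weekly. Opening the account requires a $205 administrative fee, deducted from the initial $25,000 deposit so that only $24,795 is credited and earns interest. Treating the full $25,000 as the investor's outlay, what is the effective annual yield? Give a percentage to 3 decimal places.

1.284%

Value after one year: 24,795 × (1 + 0.021/52)^52 = 24,795 × 1.021218 = $25,321.09.
Effective yield on the $25,000 outlay: 25,321.09 / 25,000 − 1 = 0.012844 = 1.284%.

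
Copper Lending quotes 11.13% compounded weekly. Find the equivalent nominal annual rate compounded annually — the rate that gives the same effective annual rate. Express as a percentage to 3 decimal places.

EAR = (1 + 0.1113/52)^52 − 1 = 0.117597.
Compounded annually, the equivalent nominal rate is the EAR itself: 11.760%.

11.760%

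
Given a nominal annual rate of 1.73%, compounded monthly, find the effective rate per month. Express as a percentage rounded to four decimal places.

With a nominal annual rate compounded monthly, the periodic rate is the nominal rate divided by 12.
i = 0.0173 / 12 = 0.0014417 = 0.1442%.

0.1442%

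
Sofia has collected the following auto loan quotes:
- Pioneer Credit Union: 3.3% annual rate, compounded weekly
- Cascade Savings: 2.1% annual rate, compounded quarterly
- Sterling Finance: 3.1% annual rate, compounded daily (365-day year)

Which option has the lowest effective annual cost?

Cascade Savings

Pioneer Credit Union: (1 + 0.033/52)^52 − 1 = 3.354%
Cascade Savings: (1 + 0.021/4)^4 − 1 = 2.117%
Sterling Finance: (1 + 0.031/365)^365 − 1 = 3.148%
The lowest effective annual rate is Cascade Savings at 2.117%.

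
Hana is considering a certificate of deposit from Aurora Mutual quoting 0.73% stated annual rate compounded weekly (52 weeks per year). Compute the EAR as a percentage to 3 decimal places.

EAR = (1 + 0.0073/52)^52 − 1.
= 1.007326 − 1 = 0.733%.

0.733%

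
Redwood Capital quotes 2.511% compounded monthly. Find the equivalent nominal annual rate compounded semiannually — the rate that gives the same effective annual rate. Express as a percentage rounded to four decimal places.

EAR = (1 + 0.02511/12)^12 − 1 = 0.025401.
Solve (1 + r/2)^2 = 1.025401: r/2 = 1.025401^(1/2) − 1 = 0.012621, so r = 0.025242 = 2.5242%.

2.5242%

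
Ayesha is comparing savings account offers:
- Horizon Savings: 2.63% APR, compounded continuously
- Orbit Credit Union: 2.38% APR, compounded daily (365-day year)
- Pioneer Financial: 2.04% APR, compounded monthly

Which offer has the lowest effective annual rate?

Pioneer Financial

Horizon Savings: e^0.0263 − 1 = 2.665%
Orbit Credit Union: (1 + 0.0238/365)^365 − 1 = 2.408%
Pioneer Financial: (1 + 0.0204/12)^12 − 1 = 2.059%
The lowest effective annual rate is Pioneer Financial at 2.059%.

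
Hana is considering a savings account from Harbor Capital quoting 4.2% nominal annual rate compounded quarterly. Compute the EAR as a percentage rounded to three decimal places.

EAR = (1 + 0.042/4)^4 − 1.
= 1.042666 − 1 = 4.267%.

4.267%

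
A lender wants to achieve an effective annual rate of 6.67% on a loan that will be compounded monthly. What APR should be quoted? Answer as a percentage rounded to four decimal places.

(1 + r/12)^12 − 1 = 0.0667, so 1 + r/12 = 1.0667^(1/12).
r/12 = 0.005395, so r = 0.064744 = 6.4744%.

6.4744%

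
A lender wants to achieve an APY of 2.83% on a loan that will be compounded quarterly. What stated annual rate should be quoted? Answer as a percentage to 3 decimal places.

2.800%

(1 + r/4)^4 − 1 = 0.0283, so 1 + r/4 = 1.0283^(1/4).
r/4 = 0.007001, so r = 0.028005 = 2.800%.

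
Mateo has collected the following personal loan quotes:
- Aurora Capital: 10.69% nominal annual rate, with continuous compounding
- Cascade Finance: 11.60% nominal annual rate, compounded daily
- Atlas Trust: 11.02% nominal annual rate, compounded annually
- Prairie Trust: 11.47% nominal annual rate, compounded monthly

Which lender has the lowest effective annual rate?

Atlas Trust

Aurora Capital: e^0.1069 − 1 = 11.282%
Cascade Finance: (1 + 0.1160/365)^365 − 1 = 12.298%
Atlas Trust: compounded annually, EAR = 11.020%
Prairie Trust: (1 + 0.1147/12)^12 − 1 = 12.093%
The lowest effective annual rate is Atlas Trust at 11.020%.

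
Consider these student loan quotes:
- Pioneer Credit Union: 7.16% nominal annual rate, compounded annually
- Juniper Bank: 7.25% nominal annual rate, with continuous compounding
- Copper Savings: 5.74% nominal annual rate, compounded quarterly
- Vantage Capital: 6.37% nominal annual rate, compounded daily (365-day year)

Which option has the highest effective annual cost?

Juniper Bank

Pioneer Credit Union: compounded annually, EAR = 7.160%
Juniper Bank: e^0.0725 − 1 = 7.519%
Copper Savings: (1 + 0.0574/4)^4 − 1 = 5.865%
Vantage Capital: (1 + 0.0637/365)^365 − 1 = 6.577%
The highest effective annual rate is Juniper Bank at 7.519%.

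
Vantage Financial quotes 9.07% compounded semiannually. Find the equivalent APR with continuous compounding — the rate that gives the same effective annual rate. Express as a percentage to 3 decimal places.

EAR = (1 + 0.0907/2)^2 − 1 = 0.092757.
Equivalent continuous rate: r = ln(1 + 0.092757) = 0.088704 = 8.870%.

8.870%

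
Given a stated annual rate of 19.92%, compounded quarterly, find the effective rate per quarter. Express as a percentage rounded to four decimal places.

4.9800%

With a nominal annual rate compounded quarterly, the periodic rate is the nominal rate divided by 4.
i = 0.1992 / 4 = 0.0498000 = 4.9800%.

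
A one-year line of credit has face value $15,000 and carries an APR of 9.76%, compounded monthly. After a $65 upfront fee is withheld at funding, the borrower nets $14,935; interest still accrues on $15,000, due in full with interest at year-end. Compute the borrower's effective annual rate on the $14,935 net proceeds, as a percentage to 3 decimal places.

10.688%

Amount owed after one year: 15,000 × (1 + 0.0976/12)^12 = 15,000 × 1.102087 = $16,531.30.
Effective rate on net proceeds: 16,531.30 / 14,935 − 1 = 0.106883 = 10.688%.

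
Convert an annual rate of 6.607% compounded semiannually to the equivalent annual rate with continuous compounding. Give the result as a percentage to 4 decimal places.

EAR = (1 + 0.06607/2)^2 − 1 = 0.067161.
Equivalent continuous rate: r = ln(1 + 0.067161) = 0.065002 = 6.5002%.

6.5002%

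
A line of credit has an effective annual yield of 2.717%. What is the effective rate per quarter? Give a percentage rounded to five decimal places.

The per-quarter rate i satisfies (1 + i)^4 = 1 + 0.02717.
i = 1.02717^(1/4) − 1 = 0.0067244 = 0.67244%.

0.67244%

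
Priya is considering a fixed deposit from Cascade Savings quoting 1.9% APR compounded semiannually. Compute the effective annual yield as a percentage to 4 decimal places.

EAR = (1 + 0.019/2)^2 − 1.
= 1.019090 − 1 = 1.9090%.

1.9090%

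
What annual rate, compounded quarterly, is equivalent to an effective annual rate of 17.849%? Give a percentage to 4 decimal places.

16.7652%

(1 + r/4)^4 − 1 = 0.17849, so 1 + r/4 = 1.17849^(1/4).
r/4 = 0.041913, so r = 0.167652 = 16.7652%.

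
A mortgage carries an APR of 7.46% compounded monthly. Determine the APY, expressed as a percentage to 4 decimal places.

7.7204%

EAR = (1 + 0.0746/12)^12 − 1.
= 1.077204 − 1 = 7.7204%.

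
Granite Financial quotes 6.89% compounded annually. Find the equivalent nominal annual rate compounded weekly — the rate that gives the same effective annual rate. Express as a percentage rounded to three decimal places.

6.667%

Compounded annually, EAR = nominal = 0.068900.
Solve (1 + r/52)^52 = 1.068900: r/52 = 1.068900^(1/52) − 1 = 0.001282, so r = 0.066673 = 6.667%.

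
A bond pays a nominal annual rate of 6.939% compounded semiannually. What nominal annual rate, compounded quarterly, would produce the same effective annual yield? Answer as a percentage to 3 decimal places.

EAR = (1 + 0.06939/2)^2 − 1 = 0.070594.
Solve (1 + r/4)^4 = 1.070594: r/4 = 1.070594^(1/4) − 1 = 0.017200, so r = 0.068798 = 6.880%.

6.880%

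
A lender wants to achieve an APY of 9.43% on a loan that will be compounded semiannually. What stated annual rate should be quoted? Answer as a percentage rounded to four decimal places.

(1 + r/2)^2 − 1 = 0.0943, so 1 + r/2 = 1.0943^(1/2).
r/2 = 0.046088, so r = 0.092176 = 9.2176%.

9.2176%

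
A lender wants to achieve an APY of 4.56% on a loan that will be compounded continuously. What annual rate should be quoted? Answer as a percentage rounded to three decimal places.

4.459%

Continuous: nominal r satisfies e^r − 1 = 0.0456.
r = ln(1 + 0.0456) = ln(1.0456) = 0.044591 = 4.459%.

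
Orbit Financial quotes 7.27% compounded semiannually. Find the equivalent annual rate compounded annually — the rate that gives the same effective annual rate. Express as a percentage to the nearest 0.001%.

EAR = (1 + 0.0727/2)^2 − 1 = 0.074021.
Compounded annually, the equivalent nominal rate is the EAR itself: 7.402%.

7.402%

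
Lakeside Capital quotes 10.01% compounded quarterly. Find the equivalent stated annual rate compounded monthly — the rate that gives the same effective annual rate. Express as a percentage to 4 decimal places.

9.9276%

EAR = (1 + 0.1001/4)^4 − 1 = 0.103921.
Solve (1 + r/12)^12 = 1.103921: r/12 = 1.103921^(1/12) − 1 = 0.008273, so r = 0.099276 = 9.9276%.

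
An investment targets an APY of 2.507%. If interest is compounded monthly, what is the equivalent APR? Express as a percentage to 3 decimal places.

(1 + r/12)^12 − 1 = 0.02507, so 1 + r/12 = 1.02507^(1/12).
r/12 = 0.002066, so r = 0.024786 = 2.479%.

2.479%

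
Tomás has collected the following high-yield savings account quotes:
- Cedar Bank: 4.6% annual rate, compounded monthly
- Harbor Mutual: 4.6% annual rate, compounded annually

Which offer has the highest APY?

Cedar Bank: (1 + 0.046/12)^12 − 1 = 4.698%
Harbor Mutual: compounded annually, EAR = 4.600%
The highest effective annual rate is Cedar Bank at 4.698%.

Cedar Bank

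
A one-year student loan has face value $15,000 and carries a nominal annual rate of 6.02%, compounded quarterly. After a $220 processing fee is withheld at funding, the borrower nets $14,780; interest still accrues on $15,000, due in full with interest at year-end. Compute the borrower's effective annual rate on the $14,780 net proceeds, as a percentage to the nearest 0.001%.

Amount owed after one year: 15,000 × (1 + 0.0602/4)^4 = 15,000 × 1.061573 = $15,923.59.
Effective rate on net proceeds: 15,923.59 / 14,780 − 1 = 0.077374 = 7.737%.

7.737%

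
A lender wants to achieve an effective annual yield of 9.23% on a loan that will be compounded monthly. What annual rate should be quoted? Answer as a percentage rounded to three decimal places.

(1 + r/12)^12 − 1 = 0.0923, so 1 + r/12 = 1.0923^(1/12).
r/12 = 0.007384, so r = 0.088611 = 8.861%.

8.861%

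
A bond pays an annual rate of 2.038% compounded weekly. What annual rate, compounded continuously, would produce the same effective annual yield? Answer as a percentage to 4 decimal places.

2.0376%

EAR = (1 + 0.02038/52)^52 − 1 = 0.020585.
Equivalent continuous rate: r = ln(1 + 0.020585) = 0.020376 = 2.0376%.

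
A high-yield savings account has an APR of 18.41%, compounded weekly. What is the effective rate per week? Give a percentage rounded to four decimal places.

0.3540%

With a nominal annual rate compounded weekly, the periodic rate is the nominal rate divided by 52.
i = 0.1841 / 52 = 0.0035404 = 0.3540%.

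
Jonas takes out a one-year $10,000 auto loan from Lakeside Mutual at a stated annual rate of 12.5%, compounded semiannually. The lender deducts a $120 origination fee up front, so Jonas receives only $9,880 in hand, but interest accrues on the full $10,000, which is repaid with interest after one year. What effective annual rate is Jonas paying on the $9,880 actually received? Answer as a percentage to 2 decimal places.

Amount owed after one year: 10,000 × (1 + 0.125/2)^2 = 10,000 × 1.128906 = $11,289.06.
Effective rate on net proceeds: 11,289.06 / 9,880 − 1 = 0.142618 = 14.26%.

14.26%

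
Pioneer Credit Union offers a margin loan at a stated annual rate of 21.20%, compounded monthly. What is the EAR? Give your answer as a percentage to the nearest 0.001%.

EAR = (1 + 0.2120/12)^12 − 1.
= (1 + 0.017667)^12 − 1 = 1.233862 − 1 = 23.386%.

23.386%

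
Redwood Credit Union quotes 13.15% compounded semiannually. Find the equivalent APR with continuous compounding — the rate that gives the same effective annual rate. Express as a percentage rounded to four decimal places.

EAR = (1 + 0.1315/2)^2 − 1 = 0.135823.
Equivalent continuous rate: r = ln(1 + 0.135823) = 0.127358 = 12.7358%.

12.7358%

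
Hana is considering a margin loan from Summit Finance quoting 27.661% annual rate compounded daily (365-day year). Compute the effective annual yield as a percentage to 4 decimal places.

EAR = (1 + 0.27661/365)^365 − 1.
= (1 + 0.000758)^365 − 1 = 1.318514 − 1 = 31.8514%.

31.8514%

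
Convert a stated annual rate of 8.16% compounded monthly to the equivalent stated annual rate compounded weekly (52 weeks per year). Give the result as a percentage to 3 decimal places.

8.139%

EAR = (1 + 0.0816/12)^12 − 1 = 0.084722.
Solve (1 + r/52)^52 = 1.084722: r/52 = 1.084722^(1/52) − 1 = 0.001565, so r = 0.081387 = 8.139%.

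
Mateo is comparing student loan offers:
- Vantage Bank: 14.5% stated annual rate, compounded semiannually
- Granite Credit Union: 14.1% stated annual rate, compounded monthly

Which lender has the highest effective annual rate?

Granite Credit Union

Vantage Bank: (1 + 0.145/2)^2 − 1 = 15.026%
Granite Credit Union: (1 + 0.141/12)^12 − 1 = 15.048%
The highest effective annual rate is Granite Credit Union at 15.048%.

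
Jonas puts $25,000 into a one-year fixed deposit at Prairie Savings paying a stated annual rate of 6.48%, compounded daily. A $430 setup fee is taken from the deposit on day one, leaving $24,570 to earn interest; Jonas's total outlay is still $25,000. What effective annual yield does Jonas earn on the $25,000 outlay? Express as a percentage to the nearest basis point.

Value after one year: 24,570 × (1 + 0.0648/365)^365 = 24,570 × 1.066939 = $26,214.70.
Effective yield on the $25,000 outlay: 26,214.70 / 25,000 − 1 = 0.048588 = 4.86%.

4.86%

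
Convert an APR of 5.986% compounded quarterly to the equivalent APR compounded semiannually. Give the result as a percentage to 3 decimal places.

EAR = (1 + 0.05986/4)^4 − 1 = 0.061217.
Solve (1 + r/2)^2 = 1.061217: r/2 = 1.061217^(1/2) − 1 = 0.030154, so r = 0.060308 = 6.031%.

6.031%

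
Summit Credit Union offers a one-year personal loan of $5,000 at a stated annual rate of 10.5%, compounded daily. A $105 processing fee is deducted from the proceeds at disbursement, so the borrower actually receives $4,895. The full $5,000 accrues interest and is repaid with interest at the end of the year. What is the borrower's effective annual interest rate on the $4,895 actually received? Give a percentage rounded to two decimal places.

Amount owed after one year: 5,000 × (1 + 0.105/365)^365 = 5,000 × 1.110694 = $5,553.47.
Effective rate on net proceeds: 5,553.47 / 4,895 − 1 = 0.134519 = 13.45%.

13.45%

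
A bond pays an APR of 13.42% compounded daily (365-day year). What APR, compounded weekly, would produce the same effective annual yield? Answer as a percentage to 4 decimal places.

13.4349%

EAR = (1 + 0.1342/365)^365 − 1 = 0.143593.
Solve (1 + r/52)^52 = 1.143593: r/52 = 1.143593^(1/52) − 1 = 0.002584, so r = 0.134349 = 13.4349%.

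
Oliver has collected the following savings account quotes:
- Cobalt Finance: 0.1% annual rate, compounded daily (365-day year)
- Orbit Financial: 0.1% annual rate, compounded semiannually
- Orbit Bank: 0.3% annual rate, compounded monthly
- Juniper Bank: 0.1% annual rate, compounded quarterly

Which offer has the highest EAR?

Cobalt Finance: (1 + 0.001/365)^365 − 1 = 0.100%
Orbit Financial: (1 + 0.001/2)^2 − 1 = 0.100%
Orbit Bank: (1 + 0.003/12)^12 − 1 = 0.300%
Juniper Bank: (1 + 0.001/4)^4 − 1 = 0.100%
The highest effective annual rate is Orbit Bank at 0.300%.

Orbit Bank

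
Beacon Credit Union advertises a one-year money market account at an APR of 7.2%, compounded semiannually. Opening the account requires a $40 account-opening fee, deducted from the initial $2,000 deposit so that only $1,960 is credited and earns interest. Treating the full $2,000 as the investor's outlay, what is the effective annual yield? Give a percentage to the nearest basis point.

5.18%

Value after one year: 1,960 × (1 + 0.072/2)^2 = 1,960 × 1.073296 = $2,103.66.
Effective yield on the $2,000 outlay: 2,103.66 / 2,000 − 1 = 0.051830 = 5.18%.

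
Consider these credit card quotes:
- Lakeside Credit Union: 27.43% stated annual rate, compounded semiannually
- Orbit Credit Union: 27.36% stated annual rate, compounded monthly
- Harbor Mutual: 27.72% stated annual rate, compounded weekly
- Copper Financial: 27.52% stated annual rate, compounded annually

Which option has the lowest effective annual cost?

Lakeside Credit Union: (1 + 0.2743/2)^2 − 1 = 29.311%
Orbit Credit Union: (1 + 0.2736/12)^12 − 1 = 31.066%
Harbor Mutual: (1 + 0.2772/52)^52 − 1 = 31.846%
Copper Financial: compounded annually, EAR = 27.520%
The lowest effective annual rate is Copper Financial at 27.520%.

Copper Financial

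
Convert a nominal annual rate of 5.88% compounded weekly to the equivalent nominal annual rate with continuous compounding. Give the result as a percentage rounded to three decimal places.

5.877%

EAR = (1 + 0.0588/52)^52 − 1 = 0.060528.
Equivalent continuous rate: r = ln(1 + 0.060528) = 0.058767 = 5.877%.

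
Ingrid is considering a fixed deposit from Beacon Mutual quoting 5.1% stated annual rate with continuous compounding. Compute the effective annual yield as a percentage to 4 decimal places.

With continuous compounding, EAR = e^0.051 − 1.
e^0.051 = 1.052323, so EAR = 0.052323 = 5.2323%.

5.2323%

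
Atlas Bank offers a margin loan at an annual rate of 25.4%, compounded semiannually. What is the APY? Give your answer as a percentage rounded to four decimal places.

27.0129%

EAR = (1 + 0.254/2)^2 − 1.
= 1.270129 − 1 = 27.0129%.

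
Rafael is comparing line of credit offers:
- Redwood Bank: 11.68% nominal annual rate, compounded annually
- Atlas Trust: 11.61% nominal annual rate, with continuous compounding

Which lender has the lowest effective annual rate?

Redwood Bank: compounded annually, EAR = 11.680%
Atlas Trust: e^0.1161 − 1 = 12.311%
The lowest effective annual rate is Redwood Bank at 11.680%.

Redwood Bank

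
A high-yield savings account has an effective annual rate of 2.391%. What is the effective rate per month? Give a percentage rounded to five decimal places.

The per-month rate i satisfies (1 + i)^12 = 1 + 0.02391.
i = 1.02391^(1/12) − 1 = 0.0019710 = 0.19710%.

0.19710%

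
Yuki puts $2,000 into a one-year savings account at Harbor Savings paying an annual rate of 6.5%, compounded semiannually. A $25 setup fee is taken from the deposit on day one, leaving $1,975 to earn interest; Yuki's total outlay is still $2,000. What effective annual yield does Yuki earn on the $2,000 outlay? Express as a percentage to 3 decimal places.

Value after one year: 1,975 × (1 + 0.065/2)^2 = 1,975 × 1.066056 = $2,105.46.
Effective yield on the $2,000 outlay: 2,105.46 / 2,000 − 1 = 0.052731 = 5.273%.

5.273%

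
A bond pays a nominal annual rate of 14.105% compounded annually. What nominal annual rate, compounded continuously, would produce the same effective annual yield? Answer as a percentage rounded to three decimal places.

Compounded annually, EAR = nominal = 0.141050.
Equivalent continuous rate: r = ln(1 + 0.141050) = 0.131949 = 13.195%.

13.195%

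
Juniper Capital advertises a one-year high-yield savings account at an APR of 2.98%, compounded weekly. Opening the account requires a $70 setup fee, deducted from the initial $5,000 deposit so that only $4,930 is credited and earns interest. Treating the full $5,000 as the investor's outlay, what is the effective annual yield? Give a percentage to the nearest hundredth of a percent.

Value after one year: 4,930 × (1 + 0.0298/52)^52 = 4,930 × 1.030240 = $5,079.08.
Effective yield on the $5,000 outlay: 5,079.08 / 5,000 − 1 = 0.015816 = 1.58%.

1.58%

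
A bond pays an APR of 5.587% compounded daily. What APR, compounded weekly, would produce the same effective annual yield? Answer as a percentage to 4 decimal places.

5.5896%

EAR = (1 + 0.05587/365)^365 − 1 = 0.057456.
Solve (1 + r/52)^52 = 1.057456: r/52 = 1.057456^(1/52) − 1 = 0.001075, so r = 0.055896 = 5.5896%.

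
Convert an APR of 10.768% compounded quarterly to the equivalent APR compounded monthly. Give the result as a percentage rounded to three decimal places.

10.673%

EAR = (1 + 0.10768/4)^4 − 1 = 0.112107.
Solve (1 + r/12)^12 = 1.112107: r/12 = 1.112107^(1/12) − 1 = 0.008894, so r = 0.106728 = 10.673%.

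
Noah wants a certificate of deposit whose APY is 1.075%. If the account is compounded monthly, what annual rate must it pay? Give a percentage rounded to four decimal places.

(1 + r/12)^12 − 1 = 0.01075, so 1 + r/12 = 1.01075^(1/12).
r/12 = 0.000891, so r = 0.010697 = 1.0697%.

1.0697%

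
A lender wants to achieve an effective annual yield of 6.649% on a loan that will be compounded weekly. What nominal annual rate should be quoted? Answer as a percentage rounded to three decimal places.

(1 + r/52)^52 − 1 = 0.06649, so 1 + r/52 = 1.06649^(1/52).
r/52 = 0.001239, so r = 0.064413 = 6.441%.

6.441%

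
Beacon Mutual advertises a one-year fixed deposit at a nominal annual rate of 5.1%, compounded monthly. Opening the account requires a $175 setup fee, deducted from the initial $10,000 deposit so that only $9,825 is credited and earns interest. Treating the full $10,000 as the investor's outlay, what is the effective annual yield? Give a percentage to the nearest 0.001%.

3.380%

Value after one year: 9,825 × (1 + 0.051/12)^12 = 9,825 × 1.052209 = $10,337.96.
Effective yield on the $10,000 outlay: 10,337.96 / 10,000 − 1 = 0.033796 = 3.380%.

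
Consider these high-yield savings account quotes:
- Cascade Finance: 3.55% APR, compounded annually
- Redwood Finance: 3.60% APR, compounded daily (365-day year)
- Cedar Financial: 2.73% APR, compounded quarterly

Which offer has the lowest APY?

Cedar Financial

Cascade Finance: compounded annually, EAR = 3.550%
Redwood Finance: (1 + 0.0360/365)^365 − 1 = 3.665%
Cedar Financial: (1 + 0.0273/4)^4 − 1 = 2.758%
The lowest effective annual rate is Cedar Financial at 2.758%.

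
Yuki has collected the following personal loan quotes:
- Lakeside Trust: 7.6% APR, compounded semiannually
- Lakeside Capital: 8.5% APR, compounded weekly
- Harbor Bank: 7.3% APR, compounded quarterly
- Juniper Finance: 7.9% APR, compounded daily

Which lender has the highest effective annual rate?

Lakeside Capital

Lakeside Trust: (1 + 0.076/2)^2 − 1 = 7.744%
Lakeside Capital: (1 + 0.085/52)^52 − 1 = 8.864%
Harbor Bank: (1 + 0.073/4)^4 − 1 = 7.502%
Juniper Finance: (1 + 0.079/365)^365 − 1 = 8.220%
The highest effective annual rate is Lakeside Capital at 8.864%.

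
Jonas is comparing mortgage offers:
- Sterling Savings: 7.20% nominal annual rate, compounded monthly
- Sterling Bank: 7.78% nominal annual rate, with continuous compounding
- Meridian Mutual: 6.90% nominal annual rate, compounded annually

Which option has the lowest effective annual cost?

Sterling Savings: (1 + 0.0720/12)^12 − 1 = 7.442%
Sterling Bank: e^0.0778 − 1 = 8.091%
Meridian Mutual: compounded annually, EAR = 6.900%
The lowest effective annual rate is Meridian Mutual at 6.900%.

Meridian Mutual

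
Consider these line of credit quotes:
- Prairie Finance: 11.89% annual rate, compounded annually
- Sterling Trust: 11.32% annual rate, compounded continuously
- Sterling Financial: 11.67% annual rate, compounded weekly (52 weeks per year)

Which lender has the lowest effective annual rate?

Prairie Finance

Prairie Finance: compounded annually, EAR = 11.890%
Sterling Trust: e^0.1132 − 1 = 11.986%
Sterling Financial: (1 + 0.1167/52)^52 − 1 = 12.364%
The lowest effective annual rate is Prairie Finance at 11.890%.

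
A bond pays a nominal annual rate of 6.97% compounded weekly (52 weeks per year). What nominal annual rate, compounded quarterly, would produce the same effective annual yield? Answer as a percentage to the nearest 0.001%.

7.026%

EAR = (1 + 0.0697/52)^52 − 1 = 0.072136.
Solve (1 + r/4)^4 = 1.072136: r/4 = 1.072136^(1/4) − 1 = 0.017566, so r = 0.070263 = 7.026%.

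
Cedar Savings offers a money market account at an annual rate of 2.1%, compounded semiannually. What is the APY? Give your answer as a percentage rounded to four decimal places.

EAR = (1 + 0.021/2)^2 − 1.
= (1 + 0.010500)^2 − 1 = 1.021110 − 1 = 2.1110%.

2.1110%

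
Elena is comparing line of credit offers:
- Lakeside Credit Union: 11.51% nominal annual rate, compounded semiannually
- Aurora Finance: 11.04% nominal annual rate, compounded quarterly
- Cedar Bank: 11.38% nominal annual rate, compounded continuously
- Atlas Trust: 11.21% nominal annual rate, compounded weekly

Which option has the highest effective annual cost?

Cedar Bank

Lakeside Credit Union: (1 + 0.1151/2)^2 − 1 = 11.841%
Aurora Finance: (1 + 0.1104/4)^4 − 1 = 11.506%
Cedar Bank: e^0.1138 − 1 = 12.053%
Atlas Trust: (1 + 0.1121/52)^52 − 1 = 11.849%
The highest effective annual rate is Cedar Bank at 12.053%.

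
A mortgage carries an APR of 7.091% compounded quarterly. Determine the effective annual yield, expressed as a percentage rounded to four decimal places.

7.2818%

EAR = (1 + 0.07091/4)^4 − 1.
= (1 + 0.017728)^4 − 1 = 1.072818 − 1 = 7.2818%.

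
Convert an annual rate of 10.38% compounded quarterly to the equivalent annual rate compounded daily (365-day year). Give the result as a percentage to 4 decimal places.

EAR = (1 + 0.1038/4)^4 − 1 = 0.107911.
Solve (1 + r/365)^365 = 1.107911: r/365 = 1.107911^(1/365) − 1 = 0.000281, so r = 0.102490 = 10.2490%.

10.2490%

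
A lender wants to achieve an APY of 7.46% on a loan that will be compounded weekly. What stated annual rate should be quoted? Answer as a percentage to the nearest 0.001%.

7.200%

(1 + r/52)^52 − 1 = 0.0746, so 1 + r/52 = 1.0746^(1/52).
r/52 = 0.001385, so r = 0.071998 = 7.200%.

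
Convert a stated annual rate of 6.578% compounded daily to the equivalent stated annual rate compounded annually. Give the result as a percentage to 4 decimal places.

6.7985%

EAR = (1 + 0.06578/365)^365 − 1 = 0.067985.
Compounded annually, the equivalent nominal rate is the EAR itself: 6.7985%.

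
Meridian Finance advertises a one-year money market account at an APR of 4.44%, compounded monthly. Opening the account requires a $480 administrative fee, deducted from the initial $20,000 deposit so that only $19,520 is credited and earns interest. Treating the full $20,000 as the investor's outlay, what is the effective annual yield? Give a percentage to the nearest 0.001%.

2.023%

Value after one year: 19,520 × (1 + 0.0444/12)^12 = 19,520 × 1.045315 = $20,404.54.
Effective yield on the $20,000 outlay: 20,404.54 / 20,000 − 1 = 0.020227 = 2.023%.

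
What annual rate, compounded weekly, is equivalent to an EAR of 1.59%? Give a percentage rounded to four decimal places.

(1 + r/52)^52 − 1 = 0.0159, so 1 + r/52 = 1.0159^(1/52).
r/52 = 0.000303, so r = 0.015777 = 1.5777%.

1.5777%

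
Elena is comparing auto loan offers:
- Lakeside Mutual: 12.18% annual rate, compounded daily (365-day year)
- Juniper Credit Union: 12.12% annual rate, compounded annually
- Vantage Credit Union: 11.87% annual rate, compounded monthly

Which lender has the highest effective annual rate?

Lakeside Mutual: (1 + 0.1218/365)^365 − 1 = 12.951%
Juniper Credit Union: compounded annually, EAR = 12.120%
Vantage Credit Union: (1 + 0.1187/12)^12 − 1 = 12.538%
The highest effective annual rate is Lakeside Mutual at 12.951%.

Lakeside Mutual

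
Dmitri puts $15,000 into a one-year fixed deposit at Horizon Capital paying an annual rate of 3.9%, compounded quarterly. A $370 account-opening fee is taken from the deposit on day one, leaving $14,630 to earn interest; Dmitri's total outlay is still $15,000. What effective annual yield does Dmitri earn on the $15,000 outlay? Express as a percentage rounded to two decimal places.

1.39%

Value after one year: 14,630 × (1 + 0.039/4)^4 = 14,630 × 1.039574 = $15,208.97.
Effective yield on the $15,000 outlay: 15,208.97 / 15,000 − 1 = 0.013931 = 1.39%.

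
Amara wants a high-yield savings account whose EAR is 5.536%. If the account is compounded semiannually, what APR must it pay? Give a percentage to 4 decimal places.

5.4614%

(1 + r/2)^2 − 1 = 0.05536, so 1 + r/2 = 1.05536^(1/2).
r/2 = 0.027307, so r = 0.054614 = 5.4614%.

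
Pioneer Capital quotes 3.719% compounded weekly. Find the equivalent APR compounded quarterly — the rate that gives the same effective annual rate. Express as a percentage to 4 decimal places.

3.7350%

EAR = (1 + 0.03719/52)^52 − 1 = 0.037876.
Solve (1 + r/4)^4 = 1.037876: r/4 = 1.037876^(1/4) − 1 = 0.009338, so r = 0.037350 = 3.7350%.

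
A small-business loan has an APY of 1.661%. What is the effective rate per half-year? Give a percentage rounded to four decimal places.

0.8271%

The per-half-year rate i satisfies (1 + i)^2 = 1 + 0.01661.
i = 1.01661^(1/2) − 1 = 0.0082708 = 0.8271%.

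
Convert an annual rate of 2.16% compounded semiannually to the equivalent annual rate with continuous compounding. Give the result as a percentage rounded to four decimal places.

EAR = (1 + 0.0216/2)^2 − 1 = 0.021717.
Equivalent continuous rate: r = ln(1 + 0.021717) = 0.021484 = 2.1484%.

2.1484%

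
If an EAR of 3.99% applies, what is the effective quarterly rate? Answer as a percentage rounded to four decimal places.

The per-quarter rate i satisfies (1 + i)^4 = 1 + 0.0399.
i = 1.0399^(1/4) − 1 = 0.0098291 = 0.9829%.

0.9829%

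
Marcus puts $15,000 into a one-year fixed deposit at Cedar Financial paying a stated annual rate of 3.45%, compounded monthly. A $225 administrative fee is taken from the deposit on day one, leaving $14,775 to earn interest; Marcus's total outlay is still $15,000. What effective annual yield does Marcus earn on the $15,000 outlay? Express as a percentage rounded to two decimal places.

Value after one year: 14,775 × (1 + 0.0345/12)^12 = 14,775 × 1.035051 = $15,292.88.
Effective yield on the $15,000 outlay: 15,292.88 / 15,000 − 1 = 0.019525 = 1.95%.

1.95%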